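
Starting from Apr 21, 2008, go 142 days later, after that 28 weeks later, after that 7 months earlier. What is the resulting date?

Counting forward 142 days from April 21, 2008:
April has 30 days, so 30 − 21 = 9 days remain after April 21, 2008; 142 − 9 = 133 left.
May 2008 has 31 days: 133 − 31 = 102 left.
June 2008 has 30 days: 102 − 30 = 72 left.
July 2008 has 31 days: 72 − 31 = 41 left.
August 2008 has 31 days: 41 − 31 = 10 left.
10 days into September 2008 → September 10, 2008.
Counting forward 28 weeks (= 196 days) from September 10, 2008:
September has 30 days, so 30 − 10 = 20 days remain after September 10, 2008; 196 − 20 = 176 left.
October 2008 has 31 days: 176 − 31 = 145 left.
November 2008 has 30 days: 145 − 30 = 115 left.
December 2008 has 31 days: 115 − 31 = 84 left.
January 2009 has 31 days: 84 − 31 = 53 left.
February 2009 has 28 days (2009 is not a leap year): 53 − 28 = 25 left.
25 days into March 2009 → March 25, 2009.
Going back 7 months from March 25, 2009:
month 3 − 7 = -4, which is month 8 of year 2008 → August 2008.
Day 25 is valid in August, giving August 25, 2008.

August 25, 2008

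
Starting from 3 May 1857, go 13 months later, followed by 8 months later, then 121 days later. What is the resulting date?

June 4, 1859

Advancing 13 months from May 3, 1857:
month 5 + 13 = 18, which is month 6 of year 1858 → June 1858.
Day 3 is valid in June, giving June 3, 1858.
Advancing 8 months from June 3, 1858:
month 6 + 8 = 14, which is month 2 of year 1859 → February 1859.
Day 3 is valid in February, giving February 3, 1859.
Advancing 121 days from February 3, 1859:
February has 28 days, so 28 − 3 = 25 days remain after February 3, 1859; 121 − 25 = 96 left.
March 1859 has 31 days: 96 − 31 = 65 left.
April 1859 has 30 days: 65 − 30 = 35 left.
May 1859 has 31 days: 35 − 31 = 4 left.
4 days into June 1859 → June 4, 1859.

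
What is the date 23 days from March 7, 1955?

Counting forward 23 days from March 7, 1955.
March has 31 days; 7 + 23 = 30, still in March.

March 30, 1955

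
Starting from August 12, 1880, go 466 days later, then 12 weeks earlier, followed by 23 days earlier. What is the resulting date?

August 6, 1881

Advancing 466 days from August 12, 1880:
August has 31 days, so 31 − 12 = 19 days remain after August 12, 1880; 466 − 19 = 447 left.
September 1880 has 30 days: 447 − 30 = 417 left.
October 1880 has 31 days: 417 − 31 = 386 left.
November 1880 has 30 days: 386 − 30 = 356 left.
December 1880 has 31 days: 356 − 31 = 325 left.
January 1881 has 31 days: 325 − 31 = 294 left.
February 1881 has 28 days (1881 is not a leap year): 294 − 28 = 266 left.
March 1881 has 31 days: 266 − 31 = 235 left.
April 1881 has 30 days: 235 − 30 = 205 left.
May 1881 has 31 days: 205 − 31 = 174 left.
June 1881 has 30 days: 174 − 30 = 144 left.
July 1881 has 31 days: 144 − 31 = 113 left.
August 1881 has 31 days: 113 − 31 = 82 left.
September 1881 has 30 days: 82 − 30 = 52 left.
October 1881 has 31 days: 52 − 31 = 21 left.
21 days into November 1881 → November 21, 1881.
Subtracting 12 weeks (= 84 days) from November 21, 1881:
Going back 21 days from November 21, 1881 reaches the end of the previous month; 84 − 21 = 63 left.
October 1881 has 31 days: 63 − 31 = 32 left.
September 1881 has 30 days: 32 − 30 = 2 left.
August 1881 has 31 days; 31 − 2 = 29 → August 29, 1881.
Counting back 23 days from August 29, 1881:
29 − 23 = 6, still in August 1881.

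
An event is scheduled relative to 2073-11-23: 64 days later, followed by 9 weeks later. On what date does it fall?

Counting forward 64 days from November 23, 2073:
November has 30 days, so 30 − 23 = 7 days remain after November 23, 2073; 64 − 7 = 57 left.
December 2073 has 31 days: 57 − 31 = 26 left.
26 days into January 2074 → January 26, 2074.
Counting forward 9 weeks (= 63 days) from January 26, 2074:
January has 31 days, so 31 − 26 = 5 days remain after January 26, 2074; 63 − 5 = 58 left.
February 2074 has 28 days (2074 is not a leap year): 58 − 28 = 30 left.
30 days into March 2074 → March 30, 2074.

March 30, 2074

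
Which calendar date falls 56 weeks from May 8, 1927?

Counting forward 56 weeks = 392 days from May 8, 1927.
May has 31 days, so 31 − 8 = 23 days remain after May 8, 1927; 392 − 23 = 369 left.
June 1927 has 30 days: 369 − 30 = 339 left.
July 1927 has 31 days: 339 − 31 = 308 left.
August 1927 has 31 days: 308 − 31 = 277 left.
September 1927 has 30 days: 277 − 30 = 247 left.
October 1927 has 31 days: 247 − 31 = 216 left.
November 1927 has 30 days: 216 − 30 = 186 left.
December 1927 has 31 days: 186 − 31 = 155 left.
January 1928 has 31 days: 155 − 31 = 124 left.
February 1928 has 29 days (1928 is a leap year): 124 − 29 = 95 left.
March 1928 has 31 days: 95 − 31 = 64 left.
April 1928 has 30 days: 64 − 30 = 34 left.
May 1928 has 31 days: 34 − 31 = 3 left.
3 days into June 1928 → June 3, 1928.

June 3, 1928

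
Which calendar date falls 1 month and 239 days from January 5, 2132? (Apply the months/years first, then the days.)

October 1, 2132

Counting forward 1 month and 239 days from January 5, 2132: first the month/year part, then the days.
month 1 + 1 = 2 → February 2132.
Day 5 is valid in February, giving February 5, 2132.
Now add 239 days from February 5, 2132.
February has 29 days, so 29 − 5 = 24 days remain after February 5, 2132; 239 − 24 = 215 left.
March 2132 has 31 days: 215 − 31 = 184 left.
April 2132 has 30 days: 184 − 30 = 154 left.
May 2132 has 31 days: 154 − 31 = 123 left.
June 2132 has 30 days: 123 − 30 = 93 left.
July 2132 has 31 days: 93 − 31 = 62 left.
August 2132 has 31 days: 62 − 31 = 31 left.
September 2132 has 30 days: 31 − 30 = 1 left.
1 day into October 2132 → October 1, 2132.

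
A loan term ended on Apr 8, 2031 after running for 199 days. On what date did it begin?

September 21, 2030

Going back 199 days from April 8, 2031.
Going back 8 days from April 8, 2031 reaches the end of the previous month; 199 − 8 = 191 left.
March 2031 has 31 days: 191 − 31 = 160 left.
February 2031 has 28 days (2031 is not a leap year): 160 − 28 = 132 left.
January 2031 has 31 days: 132 − 31 = 101 left.
December 2030 has 31 days: 101 − 31 = 70 left.
November 2030 has 30 days: 70 − 30 = 40 left.
October 2030 has 31 days: 40 − 31 = 9 left.
September 2030 has 30 days; 30 − 9 = 21 → September 21, 2030.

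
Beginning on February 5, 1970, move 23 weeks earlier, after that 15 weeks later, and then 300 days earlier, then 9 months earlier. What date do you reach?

May 14, 1968

Subtracting 23 weeks (= 161 days) from February 5, 1970:
Going back 5 days from February 5, 1970 reaches the end of the previous month; 161 − 5 = 156 left.
January 1970 has 31 days: 156 − 31 = 125 left.
December 1969 has 31 days: 125 − 31 = 94 left.
November 1969 has 30 days: 94 − 30 = 64 left.
October 1969 has 31 days: 64 − 31 = 33 left.
September 1969 has 30 days: 33 − 30 = 3 left.
August 1969 has 31 days; 31 − 3 = 28 → August 28, 1969.
Counting forward 15 weeks (= 105 days) from August 28, 1969:
August has 31 days, so 31 − 28 = 3 days remain after August 28, 1969; 105 − 3 = 102 left.
September 1969 has 30 days: 102 − 30 = 72 left.
October 1969 has 31 days: 72 − 31 = 41 left.
November 1969 has 30 days: 41 − 30 = 11 left.
11 days into December 1969 → December 11, 1969.
Going back 300 days from December 11, 1969:
Going back 11 days from December 11, 1969 reaches the end of the previous month; 300 − 11 = 289 left.
November 1969 has 30 days: 289 − 30 = 259 left.
October 1969 has 31 days: 259 − 31 = 228 left.
September 1969 has 30 days: 228 − 30 = 198 left.
August 1969 has 31 days: 198 − 31 = 167 left.
July 1969 has 31 days: 167 − 31 = 136 left.
June 1969 has 30 days: 136 − 30 = 106 left.
May 1969 has 31 days: 106 − 31 = 75 left.
April 1969 has 30 days: 75 − 30 = 45 left.
March 1969 has 31 days: 45 − 31 = 14 left.
February 1969 has 28 days; 28 − 14 = 14 → February 14, 1969.
Going back 9 months from February 14, 1969:
month 2 − 9 = -7, which is month 5 of year 1968 → May 1968.
Day 14 is valid in May, giving May 14, 1968.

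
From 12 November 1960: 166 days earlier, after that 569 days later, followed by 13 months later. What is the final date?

Counting back 166 days from November 12, 1960:
Going back 12 days from November 12, 1960 reaches the end of the previous month; 166 − 12 = 154 left.
October 1960 has 31 days: 154 − 31 = 123 left.
September 1960 has 30 days: 123 − 30 = 93 left.
August 1960 has 31 days: 93 − 31 = 62 left.
July 1960 has 31 days: 62 − 31 = 31 left.
June 1960 has 30 days: 31 − 30 = 1 left.
May 1960 has 31 days; 31 − 1 = 30 → May 30, 1960.
Counting forward 569 days from May 30, 1960:
May has 31 days, so 31 − 30 = 1 day remains after May 30, 1960; 569 − 1 = 568 left.
June 1960 has 30 days: 568 − 30 = 538 left.
July 1960 has 31 days: 538 − 31 = 507 left.
August 1960 has 31 days: 507 − 31 = 476 left.
September 1960 has 30 days: 476 − 30 = 446 left.
October 1960 has 31 days: 446 − 31 = 415 left.
November 1960 has 30 days: 415 − 30 = 385 left.
December 1960 has 31 days: 385 − 31 = 354 left.
January 1961 has 31 days: 354 − 31 = 323 left.
February 1961 has 28 days (1961 is not a leap year): 323 − 28 = 295 left.
March 1961 has 31 days: 295 − 31 = 264 left.
April 1961 has 30 days: 264 − 30 = 234 left.
May 1961 has 31 days: 234 − 31 = 203 left.
June 1961 has 30 days: 203 − 30 = 173 left.
July 1961 has 31 days: 173 − 31 = 142 left.
August 1961 has 31 days: 142 − 31 = 111 left.
September 1961 has 30 days: 111 − 30 = 81 left.
October 1961 has 31 days: 81 − 31 = 50 left.
November 1961 has 30 days: 50 − 30 = 20 left.
20 days into December 1961 → December 20, 1961.
Counting forward 13 months from December 20, 1961:
month 12 + 13 = 25, which is month 1 of year 1963 → January 1963.
Day 20 is valid in January, giving January 20, 1963.

January 20, 1963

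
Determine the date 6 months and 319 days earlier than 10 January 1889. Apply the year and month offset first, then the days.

August 26, 1887

Going back 6 months and 319 days from January 10, 1889: first the month/year part, then the days.
month 1 − 6 = -5, which is month 7 of year 1888 → July 1888.
Day 10 is valid in July, giving July 10, 1888.
Now subtract 319 days from July 10, 1888.
Going back 10 days from July 10, 1888 reaches the end of the previous month; 319 − 10 = 309 left.
June 1888 has 30 days: 309 − 30 = 279 left.
May 1888 has 31 days: 279 − 31 = 248 left.
April 1888 has 30 days: 248 − 30 = 218 left.
March 1888 has 31 days: 218 − 31 = 187 left.
February 1888 has 29 days (1888 is a leap year): 187 − 29 = 158 left.
January 1888 has 31 days: 158 − 31 = 127 left.
December 1887 has 31 days: 127 − 31 = 96 left.
November 1887 has 30 days: 96 − 30 = 66 left.
October 1887 has 31 days: 66 − 31 = 35 left.
September 1887 has 30 days: 35 − 30 = 5 left.
August 1887 has 31 days; 31 − 5 = 26 → August 26, 1887.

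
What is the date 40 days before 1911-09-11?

Subtracting 40 days from September 11, 1911.
Going back 11 days from September 11, 1911 reaches the end of the previous month; 40 − 11 = 29 left.
August 1911 has 31 days; 31 − 29 = 2 → August 2, 1911.

August 2, 1911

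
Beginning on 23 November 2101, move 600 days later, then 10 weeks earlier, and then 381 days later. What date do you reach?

Counting forward 600 days from November 23, 2101:
November has 30 days, so 30 − 23 = 7 days remain after November 23, 2101; 600 − 7 = 593 left.
December 2101 has 31 days: 593 − 31 = 562 left.
January 2102 has 31 days: 562 − 31 = 531 left.
February 2102 has 28 days (2102 is not a leap year): 531 − 28 = 503 left.
March 2102 has 31 days: 503 − 31 = 472 left.
April 2102 has 30 days: 472 − 30 = 442 left.
May 2102 has 31 days: 442 − 31 = 411 left.
June 2102 has 30 days: 411 − 30 = 381 left.
July 2102 has 31 days: 381 − 31 = 350 left.
August 2102 has 31 days: 350 − 31 = 319 left.
September 2102 has 30 days: 319 − 30 = 289 left.
October 2102 has 31 days: 289 − 31 = 258 left.
November 2102 has 30 days: 258 − 30 = 228 left.
December 2102 has 31 days: 228 − 31 = 197 left.
January 2103 has 31 days: 197 − 31 = 166 left.
February 2103 has 28 days (2103 is not a leap year): 166 − 28 = 138 left.
March 2103 has 31 days: 138 − 31 = 107 left.
April 2103 has 30 days: 107 − 30 = 77 left.
May 2103 has 31 days: 77 − 31 = 46 left.
June 2103 has 30 days: 46 − 30 = 16 left.
16 days into July 2103 → July 16, 2103.
Subtracting 10 weeks (= 70 days) from July 16, 2103:
Going back 16 days from July 16, 2103 reaches the end of the previous month; 70 − 16 = 54 left.
June 2103 has 30 days: 54 − 30 = 24 left.
May 2103 has 31 days; 31 − 24 = 7 → May 7, 2103.
Counting forward 381 days from May 7, 2103:
May has 31 days, so 31 − 7 = 24 days remain after May 7, 2103; 381 − 24 = 357 left.
June 2103 has 30 days: 357 − 30 = 327 left.
July 2103 has 31 days: 327 − 31 = 296 left.
August 2103 has 31 days: 296 − 31 = 265 left.
September 2103 has 30 days: 265 − 30 = 235 left.
October 2103 has 31 days: 235 − 31 = 204 left.
November 2103 has 30 days: 204 − 30 = 174 left.
December 2103 has 31 days: 174 − 31 = 143 left.
January 2104 has 31 days: 143 − 31 = 112 left.
February 2104 has 29 days (2104 is a leap year): 112 − 29 = 83 left.
March 2104 has 31 days: 83 − 31 = 52 left.
April 2104 has 30 days: 52 − 30 = 22 left.
22 days into May 2104 → May 22, 2104.

May 22, 2104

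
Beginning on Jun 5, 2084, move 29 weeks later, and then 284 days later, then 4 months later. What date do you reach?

Counting forward 29 weeks (= 203 days) from June 5, 2084:
June has 30 days, so 30 − 5 = 25 days remain after June 5, 2084; 203 − 25 = 178 left.
July 2084 has 31 days: 178 − 31 = 147 left.
August 2084 has 31 days: 147 − 31 = 116 left.
September 2084 has 30 days: 116 − 30 = 86 left.
October 2084 has 31 days: 86 − 31 = 55 left.
November 2084 has 30 days: 55 − 30 = 25 left.
25 days into December 2084 → December 25, 2084.
Counting forward 284 days from December 25, 2084:
December has 31 days, so 31 − 25 = 6 days remain after December 25, 2084; 284 − 6 = 278 left.
January 2085 has 31 days: 278 − 31 = 247 left.
February 2085 has 28 days (2085 is not a leap year): 247 − 28 = 219 left.
March 2085 has 31 days: 219 − 31 = 188 left.
April 2085 has 30 days: 188 − 30 = 158 left.
May 2085 has 31 days: 158 − 31 = 127 left.
June 2085 has 30 days: 127 − 30 = 97 left.
July 2085 has 31 days: 97 − 31 = 66 left.
August 2085 has 31 days: 66 − 31 = 35 left.
September 2085 has 30 days: 35 − 30 = 5 left.
5 days into October 2085 → October 5, 2085.
Adding 4 months from October 5, 2085:
month 10 + 4 = 14, which is month 2 of year 2086 → February 2086.
Day 5 is valid in February, giving February 5, 2086.

February 5, 2086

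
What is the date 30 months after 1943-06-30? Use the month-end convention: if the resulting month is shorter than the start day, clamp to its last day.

Adding 30 months from June 30, 1943.
month 6 + 30 = 36, which is month 12 of year 1945 → December 1945.
Day 30 is valid in December, giving December 30, 1945.

December 30, 1945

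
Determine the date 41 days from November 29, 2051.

Counting forward 41 days from November 29, 2051.
November has 30 days, so 30 − 29 = 1 day remains after November 29, 2051; 41 − 1 = 40 left.
December 2051 has 31 days: 40 − 31 = 9 left.
9 days into January 2052 → January 9, 2052.

January 9, 2052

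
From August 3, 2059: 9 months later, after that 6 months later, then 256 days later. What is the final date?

July 17, 2061

Adding 9 months from August 3, 2059:
month 8 + 9 = 17, which is month 5 of year 2060 → May 2060.
Day 3 is valid in May, giving May 3, 2060.
Counting forward 6 months from May 3, 2060:
month 5 + 6 = 11 → November 2060.
Day 3 is valid in November, giving November 3, 2060.
Counting forward 256 days from November 3, 2060:
November has 30 days, so 30 − 3 = 27 days remain after November 3, 2060; 256 − 27 = 229 left.
December 2060 has 31 days: 229 − 31 = 198 left.
January 2061 has 31 days: 198 − 31 = 167 left.
February 2061 has 28 days (2061 is not a leap year): 167 − 28 = 139 left.
March 2061 has 31 days: 139 − 31 = 108 left.
April 2061 has 30 days: 108 − 30 = 78 left.
May 2061 has 31 days: 78 − 31 = 47 left.
June 2061 has 30 days: 47 − 30 = 17 left.
17 days into July 2061 → July 17, 2061.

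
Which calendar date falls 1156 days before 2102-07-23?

May 23, 2099

Counting back 1156 days from July 23, 2102.
Going back 23 days from July 23, 2102 reaches the end of the previous month; 1156 − 23 = 1133 left.
June 2102 has 30 days: 1133 − 30 = 1103 left.
May 2102 has 31 days: 1103 − 31 = 1072 left.
April 2102 has 30 days: 1072 − 30 = 1042 left.
March 2102 has 31 days: 1042 − 31 = 1011 left.
February 2102 has 28 days (2102 is not a leap year): 1011 − 28 = 983 left.
January 2102 has 31 days: 983 − 31 = 952 left.
December 2101 has 31 days: 952 − 31 = 921 left.
November 2101 has 30 days: 921 − 30 = 891 left.
October 2101 has 31 days: 891 − 31 = 860 left.
September 2101 has 30 days: 860 − 30 = 830 left.
August 2101 has 31 days: 830 − 31 = 799 left.
July 2101 has 31 days: 799 − 31 = 768 left.
June 2101 has 30 days: 768 − 30 = 738 left.
May 2101 has 31 days: 738 − 31 = 707 left.
April 2101 has 30 days: 707 − 30 = 677 left.
March 2101 has 31 days: 677 − 31 = 646 left.
February 2101 has 28 days (2101 is not a leap year): 646 − 28 = 618 left.
January 2101 has 31 days: 618 − 31 = 587 left.
December 2100 has 31 days: 587 − 31 = 556 left.
November 2100 has 30 days: 556 − 30 = 526 left.
October 2100 has 31 days: 526 − 31 = 495 left.
September 2100 has 30 days: 495 − 30 = 465 left.
August 2100 has 31 days: 465 − 31 = 434 left.
July 2100 has 31 days: 434 − 31 = 403 left.
June 2100 has 30 days: 403 − 30 = 373 left.
May 2100 has 31 days: 373 − 31 = 342 left.
April 2100 has 30 days: 342 − 30 = 312 left.
March 2100 has 31 days: 312 − 31 = 281 left.
February 2100 has 28 days (2100 is not a leap year (divisible by 100 but not 400)): 281 − 28 = 253 left.
January 2100 has 31 days: 253 − 31 = 222 left.
December 2099 has 31 days: 222 − 31 = 191 left.
November 2099 has 30 days: 191 − 30 = 161 left.
October 2099 has 31 days: 161 − 31 = 130 left.
September 2099 has 30 days: 130 − 30 = 100 left.
August 2099 has 31 days: 100 − 31 = 69 left.
July 2099 has 31 days: 69 − 31 = 38 left.
June 2099 has 30 days: 38 − 30 = 8 left.
May 2099 has 31 days; 31 − 8 = 23 → May 23, 2099.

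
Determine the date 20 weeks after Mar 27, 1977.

August 14, 1977

Advancing 20 weeks = 140 days from March 27, 1977.
March has 31 days, so 31 − 27 = 4 days remain after March 27, 1977; 140 − 4 = 136 left.
April 1977 has 30 days: 136 − 30 = 106 left.
May 1977 has 31 days: 106 − 31 = 75 left.
June 1977 has 30 days: 75 − 30 = 45 left.
July 1977 has 31 days: 45 − 31 = 14 left.
14 days into August 1977 → August 14, 1977.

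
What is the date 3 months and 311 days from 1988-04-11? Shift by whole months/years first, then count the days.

May 18, 1989

Counting forward 3 months and 311 days from April 11, 1988: first the month/year part, then the days.
month 4 + 3 = 7 → July 1988.
Day 11 is valid in July, giving July 11, 1988.
Now add 311 days from July 11, 1988.
July has 31 days, so 31 − 11 = 20 days remain after July 11, 1988; 311 − 20 = 291 left.
August 1988 has 31 days: 291 − 31 = 260 left.
September 1988 has 30 days: 260 − 30 = 230 left.
October 1988 has 31 days: 230 − 31 = 199 left.
November 1988 has 30 days: 199 − 30 = 169 left.
December 1988 has 31 days: 169 − 31 = 138 left.
January 1989 has 31 days: 138 − 31 = 107 left.
February 1989 has 28 days (1989 is not a leap year): 107 − 28 = 79 left.
March 1989 has 31 days: 79 − 31 = 48 left.
April 1989 has 30 days: 48 − 30 = 18 left.
18 days into May 1989 → May 18, 1989.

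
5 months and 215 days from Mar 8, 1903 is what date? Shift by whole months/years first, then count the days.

Counting forward 5 months and 215 days from March 8, 1903: first the month/year part, then the days.
month 3 + 5 = 8 → August 1903.
Day 8 is valid in August, giving August 8, 1903.
Now add 215 days from August 8, 1903.
August has 31 days, so 31 − 8 = 23 days remain after August 8, 1903; 215 − 23 = 192 left.
September 1903 has 30 days: 192 − 30 = 162 left.
October 1903 has 31 days: 162 − 31 = 131 left.
November 1903 has 30 days: 131 − 30 = 101 left.
December 1903 has 31 days: 101 − 31 = 70 left.
January 1904 has 31 days: 70 − 31 = 39 left.
February 1904 has 29 days (1904 is a leap year): 39 − 29 = 10 left.
10 days into March 1904 → March 10, 1904.

March 10, 1904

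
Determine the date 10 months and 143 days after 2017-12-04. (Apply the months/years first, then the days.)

February 24, 2019

Advancing 10 months and 143 days from December 4, 2017: first the month/year part, then the days.
month 12 + 10 = 22, which is month 10 of year 2018 → October 2018.
Day 4 is valid in October, giving October 4, 2018.
Now add 143 days from October 4, 2018.
October has 31 days, so 31 − 4 = 27 days remain after October 4, 2018; 143 − 27 = 116 left.
November 2018 has 30 days: 116 − 30 = 86 left.
December 2018 has 31 days: 86 − 31 = 55 left.
January 2019 has 31 days: 55 − 31 = 24 left.
24 days into February 2019 → February 24, 2019.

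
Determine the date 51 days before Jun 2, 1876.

April 12, 1876

Counting back 51 days from June 2, 1876.
Going back 2 days from June 2, 1876 reaches the end of the previous month; 51 − 2 = 49 left.
May 1876 has 31 days: 49 − 31 = 18 left.
April 1876 has 30 days; 30 − 18 = 12 → April 12, 1876.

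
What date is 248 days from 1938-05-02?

January 5, 1939

Counting forward 248 days from May 2, 1938.
May has 31 days, so 31 − 2 = 29 days remain after May 2, 1938; 248 − 29 = 219 left.
June 1938 has 30 days: 219 − 30 = 189 left.
July 1938 has 31 days: 189 − 31 = 158 left.
August 1938 has 31 days: 158 − 31 = 127 left.
September 1938 has 30 days: 127 − 30 = 97 left.
October 1938 has 31 days: 97 − 31 = 66 left.
November 1938 has 30 days: 66 − 30 = 36 left.
December 1938 has 31 days: 36 − 31 = 5 left.
5 days into January 1939 → January 5, 1939.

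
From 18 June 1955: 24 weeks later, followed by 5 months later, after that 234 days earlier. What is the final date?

September 12, 1955

Adding 24 weeks (= 168 days) from June 18, 1955:
June has 30 days, so 30 − 18 = 12 days remain after June 18, 1955; 168 − 12 = 156 left.
July 1955 has 31 days: 156 − 31 = 125 left.
August 1955 has 31 days: 125 − 31 = 94 left.
September 1955 has 30 days: 94 − 30 = 64 left.
October 1955 has 31 days: 64 − 31 = 33 left.
November 1955 has 30 days: 33 − 30 = 3 left.
3 days into December 1955 → December 3, 1955.
Counting forward 5 months from December 3, 1955:
month 12 + 5 = 17, which is month 5 of year 1956 → May 1956.
Day 3 is valid in May, giving May 3, 1956.
Going back 234 days from May 3, 1956:
Going back 3 days from May 3, 1956 reaches the end of the previous month; 234 − 3 = 231 left.
April 1956 has 30 days: 231 − 30 = 201 left.
March 1956 has 31 days: 201 − 31 = 170 left.
February 1956 has 29 days (1956 is a leap year): 170 − 29 = 141 left.
January 1956 has 31 days: 141 − 31 = 110 left.
December 1955 has 31 days: 110 − 31 = 79 left.
November 1955 has 30 days: 79 − 30 = 49 left.
October 1955 has 31 days: 49 − 31 = 18 left.
September 1955 has 30 days; 30 − 18 = 12 → September 12, 1955.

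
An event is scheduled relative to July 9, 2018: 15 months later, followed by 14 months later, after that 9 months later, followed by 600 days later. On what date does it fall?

May 2, 2023

Advancing 15 months from July 9, 2018:
month 7 + 15 = 22, which is month 10 of year 2019 → October 2019.
Day 9 is valid in October, giving October 9, 2019.
Advancing 14 months from October 9, 2019:
month 10 + 14 = 24, which is month 12 of year 2020 → December 2020.
Day 9 is valid in December, giving December 9, 2020.
Counting forward 9 months from December 9, 2020:
month 12 + 9 = 21, which is month 9 of year 2021 → September 2021.
Day 9 is valid in September, giving September 9, 2021.
Adding 600 days from September 9, 2021:
September has 30 days, so 30 − 9 = 21 days remain after September 9, 2021; 600 − 21 = 579 left.
October 2021 has 31 days: 579 − 31 = 548 left.
November 2021 has 30 days: 548 − 30 = 518 left.
December 2021 has 31 days: 518 − 31 = 487 left.
January 2022 has 31 days: 487 − 31 = 456 left.
February 2022 has 28 days (2022 is not a leap year): 456 − 28 = 428 left.
March 2022 has 31 days: 428 − 31 = 397 left.
April 2022 has 30 days: 397 − 30 = 367 left.
May 2022 has 31 days: 367 − 31 = 336 left.
June 2022 has 30 days: 336 − 30 = 306 left.
July 2022 has 31 days: 306 − 31 = 275 left.
August 2022 has 31 days: 275 − 31 = 244 left.
September 2022 has 30 days: 244 − 30 = 214 left.
October 2022 has 31 days: 214 − 31 = 183 left.
November 2022 has 30 days: 183 − 30 = 153 left.
December 2022 has 31 days: 153 − 31 = 122 left.
January 2023 has 31 days: 122 − 31 = 91 left.
February 2023 has 28 days (2023 is not a leap year): 91 − 28 = 63 left.
March 2023 has 31 days: 63 − 31 = 32 left.
April 2023 has 30 days: 32 − 30 = 2 left.
2 days into May 2023 → May 2, 2023.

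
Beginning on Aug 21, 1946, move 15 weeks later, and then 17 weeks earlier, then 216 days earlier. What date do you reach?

January 3, 1946

Counting forward 15 weeks (= 105 days) from August 21, 1946:
August has 31 days, so 31 − 21 = 10 days remain after August 21, 1946; 105 − 10 = 95 left.
September 1946 has 30 days: 95 − 30 = 65 left.
October 1946 has 31 days: 65 − 31 = 34 left.
November 1946 has 30 days: 34 − 30 = 4 left.
4 days into December 1946 → December 4, 1946.
Subtracting 17 weeks (= 119 days) from December 4, 1946:
Going back 4 days from December 4, 1946 reaches the end of the previous month; 119 − 4 = 115 left.
November 1946 has 30 days: 115 − 30 = 85 left.
October 1946 has 31 days: 85 − 31 = 54 left.
September 1946 has 30 days: 54 − 30 = 24 left.
August 1946 has 31 days; 31 − 24 = 7 → August 7, 1946.
Going back 216 days from August 7, 1946:
Going back 7 days from August 7, 1946 reaches the end of the previous month; 216 − 7 = 209 left.
July 1946 has 31 days: 209 − 31 = 178 left.
June 1946 has 30 days: 178 − 30 = 148 left.
May 1946 has 31 days: 148 − 31 = 117 left.
April 1946 has 30 days: 117 − 30 = 87 left.
March 1946 has 31 days: 87 − 31 = 56 left.
February 1946 has 28 days (1946 is not a leap year): 56 − 28 = 28 left.
January 1946 has 31 days; 31 − 28 = 3 → January 3, 1946.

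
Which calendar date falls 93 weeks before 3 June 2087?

August 21, 2085

Subtracting 93 weeks = 651 days from June 3, 2087.
Going back 3 days from June 3, 2087 reaches the end of the previous month; 651 − 3 = 648 left.
May 2087 has 31 days: 648 − 31 = 617 left.
April 2087 has 30 days: 617 − 30 = 587 left.
March 2087 has 31 days: 587 − 31 = 556 left.
February 2087 has 28 days (2087 is not a leap year): 556 − 28 = 528 left.
January 2087 has 31 days: 528 − 31 = 497 left.
December 2086 has 31 days: 497 − 31 = 466 left.
November 2086 has 30 days: 466 − 30 = 436 left.
October 2086 has 31 days: 436 − 31 = 405 left.
September 2086 has 30 days: 405 − 30 = 375 left.
August 2086 has 31 days: 375 − 31 = 344 left.
July 2086 has 31 days: 344 − 31 = 313 left.
June 2086 has 30 days: 313 − 30 = 283 left.
May 2086 has 31 days: 283 − 31 = 252 left.
April 2086 has 30 days: 252 − 30 = 222 left.
March 2086 has 31 days: 222 − 31 = 191 left.
February 2086 has 28 days (2086 is not a leap year): 191 − 28 = 163 left.
January 2086 has 31 days: 163 − 31 = 132 left.
December 2085 has 31 days: 132 − 31 = 101 left.
November 2085 has 30 days: 101 − 30 = 71 left.
October 2085 has 31 days: 71 − 31 = 40 left.
September 2085 has 30 days: 40 − 30 = 10 left.
August 2085 has 31 days; 31 − 10 = 21 → August 21, 2085.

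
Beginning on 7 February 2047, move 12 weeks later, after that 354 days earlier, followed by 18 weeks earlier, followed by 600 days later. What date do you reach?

August 30, 2047

Adding 12 weeks (= 84 days) from February 7, 2047:
February has 28 days, so 28 − 7 = 21 days remain after February 7, 2047; 84 − 21 = 63 left.
March 2047 has 31 days: 63 − 31 = 32 left.
April 2047 has 30 days: 32 − 30 = 2 left.
2 days into May 2047 → May 2, 2047.
Counting back 354 days from May 2, 2047:
Going back 2 days from May 2, 2047 reaches the end of the previous month; 354 − 2 = 352 left.
April 2047 has 30 days: 352 − 30 = 322 left.
March 2047 has 31 days: 322 − 31 = 291 left.
February 2047 has 28 days (2047 is not a leap year): 291 − 28 = 263 left.
January 2047 has 31 days: 263 − 31 = 232 left.
December 2046 has 31 days: 232 − 31 = 201 left.
November 2046 has 30 days: 201 − 30 = 171 left.
October 2046 has 31 days: 171 − 31 = 140 left.
September 2046 has 30 days: 140 − 30 = 110 left.
August 2046 has 31 days: 110 − 31 = 79 left.
July 2046 has 31 days: 79 − 31 = 48 left.
June 2046 has 30 days: 48 − 30 = 18 left.
May 2046 has 31 days; 31 − 18 = 13 → May 13, 2046.
Counting back 18 weeks (= 126 days) from May 13, 2046:
Going back 13 days from May 13, 2046 reaches the end of the previous month; 126 − 13 = 113 left.
April 2046 has 30 days: 113 − 30 = 83 left.
March 2046 has 31 days: 83 − 31 = 52 left.
February 2046 has 28 days (2046 is not a leap year): 52 − 28 = 24 left.
January 2046 has 31 days; 31 − 24 = 7 → January 7, 2046.
Adding 600 days from January 7, 2046:
January has 31 days, so 31 − 7 = 24 days remain after January 7, 2046; 600 − 24 = 576 left.
February 2046 has 28 days (2046 is not a leap year): 576 − 28 = 548 left.
March 2046 has 31 days: 548 − 31 = 517 left.
April 2046 has 30 days: 517 − 30 = 487 left.
May 2046 has 31 days: 487 − 31 = 456 left.
June 2046 has 30 days: 456 − 30 = 426 left.
July 2046 has 31 days: 426 − 31 = 395 left.
August 2046 has 31 days: 395 − 31 = 364 left.
September 2046 has 30 days: 364 − 30 = 334 left.
October 2046 has 31 days: 334 − 31 = 303 left.
November 2046 has 30 days: 303 − 30 = 273 left.
December 2046 has 31 days: 273 − 31 = 242 left.
January 2047 has 31 days: 242 − 31 = 211 left.
February 2047 has 28 days (2047 is not a leap year): 211 − 28 = 183 left.
March 2047 has 31 days: 183 − 31 = 152 left.
April 2047 has 30 days: 152 − 30 = 122 left.
May 2047 has 31 days: 122 − 31 = 91 left.
June 2047 has 30 days: 91 − 30 = 61 left.
July 2047 has 31 days: 61 − 31 = 30 left.
30 days into August 2047 → August 30, 2047.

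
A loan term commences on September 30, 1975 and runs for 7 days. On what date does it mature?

October 7, 1975

Advancing 7 days from September 30, 1975.
September has 30 days, so 30 − 30 = 0 days remain after September 30, 1975; 7 − 0 = 7 left.
7 days into October 1975 → October 7, 1975.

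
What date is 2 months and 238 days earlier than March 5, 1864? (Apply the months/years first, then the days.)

Going back 2 months and 238 days from March 5, 1864: first the month/year part, then the days.
month 3 − 2 = 1 → January 1864.
Day 5 is valid in January, giving January 5, 1864.
Now subtract 238 days from January 5, 1864.
Going back 5 days from January 5, 1864 reaches the end of the previous month; 238 − 5 = 233 left.
December 1863 has 31 days: 233 − 31 = 202 left.
November 1863 has 30 days: 202 − 30 = 172 left.
October 1863 has 31 days: 172 − 31 = 141 left.
September 1863 has 30 days: 141 − 30 = 111 left.
August 1863 has 31 days: 111 − 31 = 80 left.
July 1863 has 31 days: 80 − 31 = 49 left.
June 1863 has 30 days: 49 − 30 = 19 left.
May 1863 has 31 days; 31 − 19 = 12 → May 12, 1863.

May 12, 1863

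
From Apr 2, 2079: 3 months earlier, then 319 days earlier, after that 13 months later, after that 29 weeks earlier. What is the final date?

Subtracting 3 months from April 2, 2079:
month 4 − 3 = 1 → January 2079.
Day 2 is valid in January, giving January 2, 2079.
Subtracting 319 days from January 2, 2079:
Going back 2 days from January 2, 2079 reaches the end of the previous month; 319 − 2 = 317 left.
December 2078 has 31 days: 317 − 31 = 286 left.
November 2078 has 30 days: 286 − 30 = 256 left.
October 2078 has 31 days: 256 − 31 = 225 left.
September 2078 has 30 days: 225 − 30 = 195 left.
August 2078 has 31 days: 195 − 31 = 164 left.
July 2078 has 31 days: 164 − 31 = 133 left.
June 2078 has 30 days: 133 − 30 = 103 left.
May 2078 has 31 days: 103 − 31 = 72 left.
April 2078 has 30 days: 72 − 30 = 42 left.
March 2078 has 31 days: 42 − 31 = 11 left.
February 2078 has 28 days; 28 − 11 = 17 → February 17, 2078.
Advancing 13 months from February 17, 2078:
month 2 + 13 = 15, which is month 3 of year 2079 → March 2079.
Day 17 is valid in March, giving March 17, 2079.
Subtracting 29 weeks (= 203 days) from March 17, 2079:
Going back 17 days from March 17, 2079 reaches the end of the previous month; 203 − 17 = 186 left.
February 2079 has 28 days (2079 is not a leap year): 186 − 28 = 158 left.
January 2079 has 31 days: 158 − 31 = 127 left.
December 2078 has 31 days: 127 − 31 = 96 left.
November 2078 has 30 days: 96 − 30 = 66 left.
October 2078 has 31 days: 66 − 31 = 35 left.
September 2078 has 30 days: 35 − 30 = 5 left.
August 2078 has 31 days; 31 − 5 = 26 → August 26, 2078.

August 26, 2078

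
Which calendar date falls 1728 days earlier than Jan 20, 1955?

April 28, 1950

Going back 1728 days from January 20, 1955.
Going back 20 days from January 20, 1955 reaches the end of the previous month; 1728 − 20 = 1708 left.
December 1954 has 31 days: 1708 − 31 = 1677 left.
November 1954 has 30 days: 1677 − 30 = 1647 left.
October 1954 has 31 days: 1647 − 31 = 1616 left.
September 1954 has 30 days: 1616 − 30 = 1586 left.
August 1954 has 31 days: 1586 − 31 = 1555 left.
July 1954 has 31 days: 1555 − 31 = 1524 left.
June 1954 has 30 days: 1524 − 30 = 1494 left.
May 1954 has 31 days: 1494 − 31 = 1463 left.
April 1954 has 30 days: 1463 − 30 = 1433 left.
March 1954 has 31 days: 1433 − 31 = 1402 left.
February 1954 has 28 days (1954 is not a leap year): 1402 − 28 = 1374 left.
January 1954 has 31 days: 1374 − 31 = 1343 left.
December 1953 has 31 days: 1343 − 31 = 1312 left.
November 1953 has 30 days: 1312 − 30 = 1282 left.
October 1953 has 31 days: 1282 − 31 = 1251 left.
September 1953 has 30 days: 1251 − 30 = 1221 left.
August 1953 has 31 days: 1221 − 31 = 1190 left.
July 1953 has 31 days: 1190 − 31 = 1159 left.
June 1953 has 30 days: 1159 − 30 = 1129 left.
May 1953 has 31 days: 1129 − 31 = 1098 left.
April 1953 has 30 days: 1098 − 30 = 1068 left.
March 1953 has 31 days: 1068 − 31 = 1037 left.
February 1953 has 28 days (1953 is not a leap year): 1037 − 28 = 1009 left.
January 1953 has 31 days: 1009 − 31 = 978 left.
December 1952 has 31 days: 978 − 31 = 947 left.
November 1952 has 30 days: 947 − 30 = 917 left.
October 1952 has 31 days: 917 − 31 = 886 left.
September 1952 has 30 days: 886 − 30 = 856 left.
August 1952 has 31 days: 856 − 31 = 825 left.
July 1952 has 31 days: 825 − 31 = 794 left.
June 1952 has 30 days: 794 − 30 = 764 left.
May 1952 has 31 days: 764 − 31 = 733 left.
April 1952 has 30 days: 733 − 30 = 703 left.
March 1952 has 31 days: 703 − 31 = 672 left.
February 1952 has 29 days (1952 is a leap year): 672 − 29 = 643 left.
January 1952 has 31 days: 643 − 31 = 612 left.
December 1951 has 31 days: 612 − 31 = 581 left.
November 1951 has 30 days: 581 − 30 = 551 left.
October 1951 has 31 days: 551 − 31 = 520 left.
September 1951 has 30 days: 520 − 30 = 490 left.
August 1951 has 31 days: 490 − 31 = 459 left.
July 1951 has 31 days: 459 − 31 = 428 left.
June 1951 has 30 days: 428 − 30 = 398 left.
May 1951 has 31 days: 398 − 31 = 367 left.
April 1951 has 30 days: 367 − 30 = 337 left.
March 1951 has 31 days: 337 − 31 = 306 left.
February 1951 has 28 days (1951 is not a leap year): 306 − 28 = 278 left.
January 1951 has 31 days: 278 − 31 = 247 left.
December 1950 has 31 days: 247 − 31 = 216 left.
November 1950 has 30 days: 216 − 30 = 186 left.
October 1950 has 31 days: 186 − 31 = 155 left.
September 1950 has 30 days: 155 − 30 = 125 left.
August 1950 has 31 days: 125 − 31 = 94 left.
July 1950 has 31 days: 94 − 31 = 63 left.
June 1950 has 30 days: 63 − 30 = 33 left.
May 1950 has 31 days: 33 − 31 = 2 left.
April 1950 has 30 days; 30 − 2 = 28 → April 28, 1950.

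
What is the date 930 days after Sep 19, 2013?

April 6, 2016

Adding 930 days from September 19, 2013.
September has 30 days, so 30 − 19 = 11 days remain after September 19, 2013; 930 − 11 = 919 left.
October 2013 has 31 days: 919 − 31 = 888 left.
November 2013 has 30 days: 888 − 30 = 858 left.
December 2013 has 31 days: 858 − 31 = 827 left.
January 2014 has 31 days: 827 − 31 = 796 left.
February 2014 has 28 days (2014 is not a leap year): 796 − 28 = 768 left.
March 2014 has 31 days: 768 − 31 = 737 left.
April 2014 has 30 days: 737 − 30 = 707 left.
May 2014 has 31 days: 707 − 31 = 676 left.
June 2014 has 30 days: 676 − 30 = 646 left.
July 2014 has 31 days: 646 − 31 = 615 left.
August 2014 has 31 days: 615 − 31 = 584 left.
September 2014 has 30 days: 584 − 30 = 554 left.
October 2014 has 31 days: 554 − 31 = 523 left.
November 2014 has 30 days: 523 − 30 = 493 left.
December 2014 has 31 days: 493 − 31 = 462 left.
January 2015 has 31 days: 462 − 31 = 431 left.
February 2015 has 28 days (2015 is not a leap year): 431 − 28 = 403 left.
March 2015 has 31 days: 403 − 31 = 372 left.
April 2015 has 30 days: 372 − 30 = 342 left.
May 2015 has 31 days: 342 − 31 = 311 left.
June 2015 has 30 days: 311 − 30 = 281 left.
July 2015 has 31 days: 281 − 31 = 250 left.
August 2015 has 31 days: 250 − 31 = 219 left.
September 2015 has 30 days: 219 − 30 = 189 left.
October 2015 has 31 days: 189 − 31 = 158 left.
November 2015 has 30 days: 158 − 30 = 128 left.
December 2015 has 31 days: 128 − 31 = 97 left.
January 2016 has 31 days: 97 − 31 = 66 left.
February 2016 has 29 days (2016 is a leap year): 66 − 29 = 37 left.
March 2016 has 31 days: 37 − 31 = 6 left.
6 days into April 2016 → April 6, 2016.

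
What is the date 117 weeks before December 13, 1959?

Counting back 117 weeks = 819 days from December 13, 1959.
Going back 13 days from December 13, 1959 reaches the end of the previous month; 819 − 13 = 806 left.
November 1959 has 30 days: 806 − 30 = 776 left.
October 1959 has 31 days: 776 − 31 = 745 left.
September 1959 has 30 days: 745 − 30 = 715 left.
August 1959 has 31 days: 715 − 31 = 684 left.
July 1959 has 31 days: 684 − 31 = 653 left.
June 1959 has 30 days: 653 − 30 = 623 left.
May 1959 has 31 days: 623 − 31 = 592 left.
April 1959 has 30 days: 592 − 30 = 562 left.
March 1959 has 31 days: 562 − 31 = 531 left.
February 1959 has 28 days (1959 is not a leap year): 531 − 28 = 503 left.
January 1959 has 31 days: 503 − 31 = 472 left.
December 1958 has 31 days: 472 − 31 = 441 left.
November 1958 has 30 days: 441 − 30 = 411 left.
October 1958 has 31 days: 411 − 31 = 380 left.
September 1958 has 30 days: 380 − 30 = 350 left.
August 1958 has 31 days: 350 − 31 = 319 left.
July 1958 has 31 days: 319 − 31 = 288 left.
June 1958 has 30 days: 288 − 30 = 258 left.
May 1958 has 31 days: 258 − 31 = 227 left.
April 1958 has 30 days: 227 − 30 = 197 left.
March 1958 has 31 days: 197 − 31 = 166 left.
February 1958 has 28 days (1958 is not a leap year): 166 − 28 = 138 left.
January 1958 has 31 days: 138 − 31 = 107 left.
December 1957 has 31 days: 107 − 31 = 76 left.
November 1957 has 30 days: 76 − 30 = 46 left.
October 1957 has 31 days: 46 − 31 = 15 left.
September 1957 has 30 days; 30 − 15 = 15 → September 15, 1957.

September 15, 1957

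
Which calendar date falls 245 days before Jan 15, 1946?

Counting back 245 days from January 15, 1946.
Going back 15 days from January 15, 1946 reaches the end of the previous month; 245 − 15 = 230 left.
December 1945 has 31 days: 230 − 31 = 199 left.
November 1945 has 30 days: 199 − 30 = 169 left.
October 1945 has 31 days: 169 − 31 = 138 left.
September 1945 has 30 days: 138 − 30 = 108 left.
August 1945 has 31 days: 108 − 31 = 77 left.
July 1945 has 31 days: 77 − 31 = 46 left.
June 1945 has 30 days: 46 − 30 = 16 left.
May 1945 has 31 days; 31 − 16 = 15 → May 15, 1945.

May 15, 1945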